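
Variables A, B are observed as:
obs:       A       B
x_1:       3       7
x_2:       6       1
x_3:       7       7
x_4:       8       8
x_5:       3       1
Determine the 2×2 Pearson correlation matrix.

Step 1 — column means:
  mean(A) = (3 + 6 + 7 + 8 + 3) / 5 = 27/5 = 5.4
  mean(B) = (7 + 1 + 7 + 8 + 1) / 5 = 24/5 = 4.8

Step 2 — sample variances and covariances s[i,j] = (1/(n-1)) · Σ_k (x_{k,i} - mean_i) · (x_{k,j} - mean_j), with n-1 = 4:
  s[A,A] = ((-2.4)·(-2.4) + (0.6)·(0.6) + (1.6)·(1.6) + (2.6)·(2.6) + (-2.4)·(-2.4)) / 4 = 21.2/4 = 5.3
  s[A,B] = ((-2.4)·(2.2) + (0.6)·(-3.8) + (1.6)·(2.2) + (2.6)·(3.2) + (-2.4)·(-3.8)) / 4 = 13.4/4 = 3.35
  s[B,B] = ((2.2)·(2.2) + (-3.8)·(-3.8) + (2.2)·(2.2) + (3.2)·(3.2) + (-3.8)·(-3.8)) / 4 = 48.8/4 = 12.2
  Sample standard deviations s_i = √(s[i,i]):
  s(A) = √(5.3) = 2.3022
  s(B) = √(12.2) = 3.4928

Step 3 — r_{ij} = s_{ij} / (s_i · s_j):
  r[A,A] = 1 (diagonal).
  r[A,B] = 3.35 / (2.3022 · 3.4928) = 3.35 / 8.0411 = 0.4166
  r[B,B] = 1 (diagonal).

R is symmetric with unit diagonal. Assembling:

R = [[1, 0.4166],
 [0.4166, 1]]


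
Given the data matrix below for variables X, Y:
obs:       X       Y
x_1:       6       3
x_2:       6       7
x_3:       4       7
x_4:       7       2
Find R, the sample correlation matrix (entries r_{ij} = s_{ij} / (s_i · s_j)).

Step 1 — column means:
  mean(X) = (6 + 6 + 4 + 7) / 4 = 23/4 = 5.75
  mean(Y) = (3 + 7 + 7 + 2) / 4 = 19/4 = 4.75

Step 2 — sample variances and covariances s[i,j] = (1/(n-1)) · Σ_k (x_{k,i} - mean_i) · (x_{k,j} - mean_j), with n-1 = 3:
  s[X,X] = ((0.25)·(0.25) + (0.25)·(0.25) + (-1.75)·(-1.75) + (1.25)·(1.25)) / 3 = 4.75/3 = 1.5833
  s[X,Y] = ((0.25)·(-1.75) + (0.25)·(2.25) + (-1.75)·(2.25) + (1.25)·(-2.75)) / 3 = -7.25/3 = -2.4167
  s[Y,Y] = ((-1.75)·(-1.75) + (2.25)·(2.25) + (2.25)·(2.25) + (-2.75)·(-2.75)) / 3 = 20.75/3 = 6.9167
  Sample standard deviations s_i = √(s[i,i]):
  s(X) = √(1.5833) = 1.2583
  s(Y) = √(6.9167) = 2.63

Step 3 — r_{ij} = s_{ij} / (s_i · s_j):
  r[X,X] = 1 (diagonal).
  r[X,Y] = -2.4167 / (1.2583 · 2.63) = -2.4167 / 3.3093 = -0.7303
  r[Y,Y] = 1 (diagonal).

R is symmetric with unit diagonal. Assembling:

R = [[1, -0.7303],
 [-0.7303, 1]]


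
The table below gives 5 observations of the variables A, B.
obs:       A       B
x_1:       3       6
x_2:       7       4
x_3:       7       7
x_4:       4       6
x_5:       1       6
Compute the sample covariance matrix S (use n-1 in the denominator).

Step 1 — column means:
  mean(A) = (3 + 7 + 7 + 4 + 1) / 5 = 22/5 = 4.4
  mean(B) = (6 + 4 + 7 + 6 + 6) / 5 = 29/5 = 5.8

Step 2 — sample covariance S[i,j] = (1/(n-1)) · Σ_k (x_{k,i} - mean_i) · (x_{k,j} - mean_j), with n-1 = 4.
  S[A,A] = ((-1.4)·(-1.4) + (2.6)·(2.6) + (2.6)·(2.6) + (-0.4)·(-0.4) + (-3.4)·(-3.4)) / 4 = 27.2/4 = 6.8
  S[A,B] = ((-1.4)·(0.2) + (2.6)·(-1.8) + (2.6)·(1.2) + (-0.4)·(0.2) + (-3.4)·(0.2)) / 4 = -2.6/4 = -0.65
  S[B,B] = ((0.2)·(0.2) + (-1.8)·(-1.8) + (1.2)·(1.2) + (0.2)·(0.2) + (0.2)·(0.2)) / 4 = 4.8/4 = 1.2

S is symmetric (S[j,i] = S[i,j]). Assembling:

S = [[6.8, -0.65],
 [-0.65, 1.2]]


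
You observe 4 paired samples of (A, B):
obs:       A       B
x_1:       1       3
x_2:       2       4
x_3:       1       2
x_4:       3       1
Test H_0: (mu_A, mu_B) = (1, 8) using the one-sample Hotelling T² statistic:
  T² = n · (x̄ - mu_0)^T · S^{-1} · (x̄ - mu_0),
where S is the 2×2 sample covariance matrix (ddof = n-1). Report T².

Step 1 — sample mean vector:
  mean(A) = (1 + 2 + 1 + 3) / 4 = 7/4 = 1.75
  mean(B) = (3 + 4 + 2 + 1) / 4 = 10/4 = 2.5
  x̄ = (1.75, 2.5),  deviation x̄ - mu_0 = (1.75, 2.5) - (1, 8) = (0.75, -5.5).

Step 2 — sample covariance matrix, S[i,j] = (1/(n-1)) · Σ_k (x_{k,i} - mean_i) · (x_{k,j} - mean_j), divisor n-1 = 3:
  S[A,A] = ((-0.75)·(-0.75) + (0.25)·(0.25) + (-0.75)·(-0.75) + (1.25)·(1.25)) / 3 = 2.75/3 = 0.9167
  S[A,B] = ((-0.75)·(0.5) + (0.25)·(1.5) + (-0.75)·(-0.5) + (1.25)·(-1.5)) / 3 = -1.5/3 = -0.5
  S[B,B] = ((0.5)·(0.5) + (1.5)·(1.5) + (-0.5)·(-0.5) + (-1.5)·(-1.5)) / 3 = 5/3 = 1.6667
  S = [[0.9167, -0.5],
 [-0.5, 1.6667]].

Step 3 — invert S. det(S) = 0.9167·1.6667 - (-0.5)² = 1.2778.
  S^{-1} = (1/det) · [[d, -b], [-b, a]] = [[1.3043, 0.3913],
 [0.3913, 0.7174]].

Step 4 — quadratic form (x̄ - mu_0)^T · S^{-1} · (x̄ - mu_0):
  S^{-1} · (x̄ - mu_0) = (-1.1739, -3.6522),
  (x̄ - mu_0)^T · [...] = (0.75)·(-1.1739) + (-5.5)·(-3.6522) = 19.2065.

Step 5 — scale by n: T² = 4 · 19.2065 = 76.8261.

T² ≈ 76.8261


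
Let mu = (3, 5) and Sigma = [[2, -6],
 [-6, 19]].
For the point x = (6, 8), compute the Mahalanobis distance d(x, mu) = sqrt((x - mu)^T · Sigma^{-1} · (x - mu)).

Step 1 — centre the observation: (x - mu) = (3, 3).

Step 2 — invert Sigma. det(Sigma) = 2·19 - (-6)² = 2.
  Sigma^{-1} = (1/det) · [[d, -b], [-b, a]] = [[9.5, 3],
 [3, 1]].

Step 3 — form the quadratic (x - mu)^T · Sigma^{-1} · (x - mu):
  Sigma^{-1} · (x - mu) = (37.5, 12).
  (x - mu)^T · [Sigma^{-1} · (x - mu)] = (3)·(37.5) + (3)·(12) = 148.5.

Step 4 — take square root: d = √(148.5) ≈ 12.1861.

d(x, mu) = √(148.5) ≈ 12.1861


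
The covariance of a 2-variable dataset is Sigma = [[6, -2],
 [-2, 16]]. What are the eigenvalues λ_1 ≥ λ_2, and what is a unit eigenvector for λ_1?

Step 1 — characteristic polynomial of 2×2 Sigma:
  det(Sigma - λI) = λ² - trace · λ + det = 0.
  trace = 6 + 16 = 22, det = 6·16 - (-2)² = 92.
Step 2 — discriminant:
  Δ = trace² - 4·det = 484 - 368 = 116.
Step 3 — eigenvalues:
  λ = (trace ± √Δ)/2 = (22 ± 10.7703)/2,
  λ_1 = 16.3852,  λ_2 = 5.6148.

Step 4 — unit eigenvector for λ_1: solve (Sigma - λ_1 I)v = 0. First row:
  (6 - 16.3852)·v_x + (-2)·v_y = 0, i.e. (-10.3852)·v_x + (-2)·v_y = 0,
  so v ∝ (b, λ_1 - a) = (-2, 10.3852); multiply by -1 so the first entry is positive: u = (2, -10.3852).
  ||u|| = √((2)² + (-10.3852)²) = √(111.8516) ≈ 10.576,
  v_1 = u/||u|| ≈ (0.1891, -0.982) (||v_1|| = 1).

λ_1 = 16.3852,  λ_2 = 5.6148;  v_1 ≈ (0.1891, -0.982)


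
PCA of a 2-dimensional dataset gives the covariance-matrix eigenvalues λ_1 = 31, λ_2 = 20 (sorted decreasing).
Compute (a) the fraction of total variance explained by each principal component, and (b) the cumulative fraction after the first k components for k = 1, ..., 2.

Step 1 — total variance = trace(Sigma) = Σ λ_i = 31 + 20 = 51.

Step 2 — fraction explained by component i = λ_i / Σ λ:
  PC1: 31/51 = 0.6078
  PC2: 20/51 = 0.3922

Step 3 — cumulative fraction after k components = (λ_1 + ... + λ_k) / Σ λ:
  k = 1: 31/51 = 0.6078
  k = 2: (31 + 20)/51 = 51/51 = 1

Summary (fraction, with percent):

explained: PC1 0.6078 (60.78%), PC2 0.3922 (39.22%);  cumulative: 0.6078, 1


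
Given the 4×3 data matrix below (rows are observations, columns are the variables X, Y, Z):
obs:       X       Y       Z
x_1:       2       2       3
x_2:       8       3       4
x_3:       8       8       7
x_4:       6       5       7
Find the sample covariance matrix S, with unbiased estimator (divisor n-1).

Step 1 — column means:
  mean(X) = (2 + 8 + 8 + 6) / 4 = 24/4 = 6
  mean(Y) = (2 + 3 + 8 + 5) / 4 = 18/4 = 4.5
  mean(Z) = (3 + 4 + 7 + 7) / 4 = 21/4 = 5.25

Step 2 — sample covariance S[i,j] = (1/(n-1)) · Σ_k (x_{k,i} - mean_i) · (x_{k,j} - mean_j), with n-1 = 3.
  S[X,X] = ((-4)·(-4) + (2)·(2) + (2)·(2) + (0)·(0)) / 3 = 24/3 = 8
  S[X,Y] = ((-4)·(-2.5) + (2)·(-1.5) + (2)·(3.5) + (0)·(0.5)) / 3 = 14/3 = 4.6667
  S[X,Z] = ((-4)·(-2.25) + (2)·(-1.25) + (2)·(1.75) + (0)·(1.75)) / 3 = 10/3 = 3.3333
  S[Y,Y] = ((-2.5)·(-2.5) + (-1.5)·(-1.5) + (3.5)·(3.5) + (0.5)·(0.5)) / 3 = 21/3 = 7
  S[Y,Z] = ((-2.5)·(-2.25) + (-1.5)·(-1.25) + (3.5)·(1.75) + (0.5)·(1.75)) / 3 = 14.5/3 = 4.8333
  S[Z,Z] = ((-2.25)·(-2.25) + (-1.25)·(-1.25) + (1.75)·(1.75) + (1.75)·(1.75)) / 3 = 12.75/3 = 4.25

S is symmetric (S[j,i] = S[i,j]). Assembling:

S = [[8, 4.6667, 3.3333],
 [4.6667, 7, 4.8333],
 [3.3333, 4.8333, 4.25]]


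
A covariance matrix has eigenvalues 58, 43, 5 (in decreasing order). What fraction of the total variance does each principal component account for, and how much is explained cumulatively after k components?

Step 1 — total variance = trace(Sigma) = Σ λ_i = 58 + 43 + 5 = 106.

Step 2 — fraction explained by component i = λ_i / Σ λ:
  PC1: 58/106 = 0.5472
  PC2: 43/106 = 0.4057
  PC3: 5/106 = 0.0472

Step 3 — cumulative fraction after k components = (λ_1 + ... + λ_k) / Σ λ:
  k = 1: 58/106 = 0.5472
  k = 2: (58 + 43)/106 = 101/106 = 0.9528
  k = 3: (58 + 43 + 5)/106 = 106/106 = 1

Summary (fraction, with percent):

explained: PC1 0.5472 (54.72%), PC2 0.4057 (40.57%), PC3 0.0472 (4.72%);  cumulative: 0.5472, 0.9528, 1


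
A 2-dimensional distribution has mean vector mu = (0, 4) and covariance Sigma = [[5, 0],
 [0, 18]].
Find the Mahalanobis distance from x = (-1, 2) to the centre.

Step 1 — centre the observation: (x - mu) = (-1, -2).

Step 2 — invert Sigma. det(Sigma) = 5·18 - (0)² = 90.
  Sigma^{-1} = (1/det) · [[d, -b], [-b, a]] = [[0.2, 0],
 [0, 0.0556]].

Step 3 — form the quadratic (x - mu)^T · Sigma^{-1} · (x - mu):
  Sigma^{-1} · (x - mu) = (-0.2, -0.1111).
  (x - mu)^T · [Sigma^{-1} · (x - mu)] = (-1)·(-0.2) + (-2)·(-0.1111) = 0.4222.

Step 4 — take square root: d = √(0.4222) ≈ 0.6498.

d(x, mu) = √(0.4222) ≈ 0.6498


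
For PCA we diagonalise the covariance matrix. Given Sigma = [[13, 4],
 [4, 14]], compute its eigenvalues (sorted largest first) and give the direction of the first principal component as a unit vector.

Step 1 — characteristic polynomial of 2×2 Sigma:
  det(Sigma - λI) = λ² - trace · λ + det = 0.
  trace = 13 + 14 = 27, det = 13·14 - (4)² = 166.
Step 2 — discriminant:
  Δ = trace² - 4·det = 729 - 664 = 65.
Step 3 — eigenvalues:
  λ = (trace ± √Δ)/2 = (27 ± 8.0623)/2,
  λ_1 = 17.5311,  λ_2 = 9.4689.

Step 4 — unit eigenvector for λ_1: solve (Sigma - λ_1 I)v = 0. First row:
  (13 - 17.5311)·v_x + (4)·v_y = 0, i.e. (-4.5311)·v_x + (4)·v_y = 0,
  so v ∝ (b, λ_1 - a) = (4, 4.5311) = u.
  ||u|| = √((4)² + (4.5311)²) = √(36.5311) ≈ 6.0441,
  v_1 = u/||u|| ≈ (0.6618, 0.7497) (||v_1|| = 1).

λ_1 = 17.5311,  λ_2 = 9.4689;  v_1 ≈ (0.6618, 0.7497)


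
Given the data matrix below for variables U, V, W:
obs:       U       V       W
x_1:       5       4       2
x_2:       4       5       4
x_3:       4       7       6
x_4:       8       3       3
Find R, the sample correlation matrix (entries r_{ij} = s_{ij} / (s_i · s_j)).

Step 1 — column means:
  mean(U) = (5 + 4 + 4 + 8) / 4 = 21/4 = 5.25
  mean(V) = (4 + 5 + 7 + 3) / 4 = 19/4 = 4.75
  mean(W) = (2 + 4 + 6 + 3) / 4 = 15/4 = 3.75

Step 2 — sample variances and covariances s[i,j] = (1/(n-1)) · Σ_k (x_{k,i} - mean_i) · (x_{k,j} - mean_j), with n-1 = 3:
  s[U,U] = ((-0.25)·(-0.25) + (-1.25)·(-1.25) + (-1.25)·(-1.25) + (2.75)·(2.75)) / 3 = 10.75/3 = 3.5833
  s[U,V] = ((-0.25)·(-0.75) + (-1.25)·(0.25) + (-1.25)·(2.25) + (2.75)·(-1.75)) / 3 = -7.75/3 = -2.5833
  s[U,W] = ((-0.25)·(-1.75) + (-1.25)·(0.25) + (-1.25)·(2.25) + (2.75)·(-0.75)) / 3 = -4.75/3 = -1.5833
  s[V,V] = ((-0.75)·(-0.75) + (0.25)·(0.25) + (2.25)·(2.25) + (-1.75)·(-1.75)) / 3 = 8.75/3 = 2.9167
  s[V,W] = ((-0.75)·(-1.75) + (0.25)·(0.25) + (2.25)·(2.25) + (-1.75)·(-0.75)) / 3 = 7.75/3 = 2.5833
  s[W,W] = ((-1.75)·(-1.75) + (0.25)·(0.25) + (2.25)·(2.25) + (-0.75)·(-0.75)) / 3 = 8.75/3 = 2.9167
  Sample standard deviations s_i = √(s[i,i]):
  s(U) = √(3.5833) = 1.893
  s(V) = √(2.9167) = 1.7078
  s(W) = √(2.9167) = 1.7078

Step 3 — r_{ij} = s_{ij} / (s_i · s_j):
  r[U,U] = 1 (diagonal).
  r[U,V] = -2.5833 / (1.893 · 1.7078) = -2.5833 / 3.2329 = -0.7991
  r[U,W] = -1.5833 / (1.893 · 1.7078) = -1.5833 / 3.2329 = -0.4898
  r[V,V] = 1 (diagonal).
  r[V,W] = 2.5833 / (1.7078 · 1.7078) = 2.5833 / 2.9167 = 0.8857
  r[W,W] = 1 (diagonal).

R is symmetric with unit diagonal. Assembling:

R = [[1, -0.7991, -0.4898],
 [-0.7991, 1, 0.8857],
 [-0.4898, 0.8857, 1]]


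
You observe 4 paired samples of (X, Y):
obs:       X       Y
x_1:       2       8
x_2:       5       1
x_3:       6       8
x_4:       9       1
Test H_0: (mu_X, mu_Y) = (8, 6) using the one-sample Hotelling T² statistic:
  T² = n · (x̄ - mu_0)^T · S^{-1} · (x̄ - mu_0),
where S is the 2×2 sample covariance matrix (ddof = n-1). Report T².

Step 1 — sample mean vector:
  mean(X) = (2 + 5 + 6 + 9) / 4 = 22/4 = 5.5
  mean(Y) = (8 + 1 + 8 + 1) / 4 = 18/4 = 4.5
  x̄ = (5.5, 4.5),  deviation x̄ - mu_0 = (5.5, 4.5) - (8, 6) = (-2.5, -1.5).

Step 2 — sample covariance matrix, S[i,j] = (1/(n-1)) · Σ_k (x_{k,i} - mean_i) · (x_{k,j} - mean_j), divisor n-1 = 3:
  S[X,X] = ((-3.5)·(-3.5) + (-0.5)·(-0.5) + (0.5)·(0.5) + (3.5)·(3.5)) / 3 = 25/3 = 8.3333
  S[X,Y] = ((-3.5)·(3.5) + (-0.5)·(-3.5) + (0.5)·(3.5) + (3.5)·(-3.5)) / 3 = -21/3 = -7
  S[Y,Y] = ((3.5)·(3.5) + (-3.5)·(-3.5) + (3.5)·(3.5) + (-3.5)·(-3.5)) / 3 = 49/3 = 16.3333
  S = [[8.3333, -7],
 [-7, 16.3333]].

Step 3 — invert S. det(S) = 8.3333·16.3333 - (-7)² = 87.1111.
  S^{-1} = (1/det) · [[d, -b], [-b, a]] = [[0.1875, 0.0804],
 [0.0804, 0.0957]].

Step 4 — quadratic form (x̄ - mu_0)^T · S^{-1} · (x̄ - mu_0):
  S^{-1} · (x̄ - mu_0) = (-0.5893, -0.3444),
  (x̄ - mu_0)^T · [...] = (-2.5)·(-0.5893) + (-1.5)·(-0.3444) = 1.9898.

Step 5 — scale by n: T² = 4 · 1.9898 = 7.9592.

T² ≈ 7.9592


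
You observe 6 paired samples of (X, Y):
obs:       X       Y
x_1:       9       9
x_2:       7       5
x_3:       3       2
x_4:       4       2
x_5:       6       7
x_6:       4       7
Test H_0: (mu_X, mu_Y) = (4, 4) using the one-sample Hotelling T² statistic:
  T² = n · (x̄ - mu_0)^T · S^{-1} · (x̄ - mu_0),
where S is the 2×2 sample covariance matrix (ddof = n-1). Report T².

Step 1 — sample mean vector:
  mean(X) = (9 + 7 + 3 + 4 + 6 + 4) / 6 = 33/6 = 5.5
  mean(Y) = (9 + 5 + 2 + 2 + 7 + 7) / 6 = 32/6 = 5.3333
  x̄ = (5.5, 5.3333),  deviation x̄ - mu_0 = (5.5, 5.3333) - (4, 4) = (1.5, 1.3333).

Step 2 — sample covariance matrix, S[i,j] = (1/(n-1)) · Σ_k (x_{k,i} - mean_i) · (x_{k,j} - mean_j), divisor n-1 = 5:
  S[X,X] = ((3.5)·(3.5) + (1.5)·(1.5) + (-2.5)·(-2.5) + (-1.5)·(-1.5) + (0.5)·(0.5) + (-1.5)·(-1.5)) / 5 = 25.5/5 = 5.1
  S[X,Y] = ((3.5)·(3.6667) + (1.5)·(-0.3333) + (-2.5)·(-3.3333) + (-1.5)·(-3.3333) + (0.5)·(1.6667) + (-1.5)·(1.6667)) / 5 = 24/5 = 4.8
  S[Y,Y] = ((3.6667)·(3.6667) + (-0.3333)·(-0.3333) + (-3.3333)·(-3.3333) + (-3.3333)·(-3.3333) + (1.6667)·(1.6667) + (1.6667)·(1.6667)) / 5 = 41.3333/5 = 8.2667
  S = [[5.1, 4.8],
 [4.8, 8.2667]].

Step 3 — invert S. det(S) = 5.1·8.2667 - (4.8)² = 19.12.
  S^{-1} = (1/det) · [[d, -b], [-b, a]] = [[0.4324, -0.251],
 [-0.251, 0.2667]].

Step 4 — quadratic form (x̄ - mu_0)^T · S^{-1} · (x̄ - mu_0):
  S^{-1} · (x̄ - mu_0) = (0.3138, -0.0209),
  (x̄ - mu_0)^T · [...] = (1.5)·(0.3138) + (1.3333)·(-0.0209) = 0.4428.

Step 5 — scale by n: T² = 6 · 0.4428 = 2.6569.

T² ≈ 2.6569


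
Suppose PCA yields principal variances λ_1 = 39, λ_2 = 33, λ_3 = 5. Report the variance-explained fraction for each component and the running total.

Step 1 — total variance = trace(Sigma) = Σ λ_i = 39 + 33 + 5 = 77.

Step 2 — fraction explained by component i = λ_i / Σ λ:
  PC1: 39/77 = 0.5065
  PC2: 33/77 = 0.4286
  PC3: 5/77 = 0.0649

Step 3 — cumulative fraction after k components = (λ_1 + ... + λ_k) / Σ λ:
  k = 1: 39/77 = 0.5065
  k = 2: (39 + 33)/77 = 72/77 = 0.9351
  k = 3: (39 + 33 + 5)/77 = 77/77 = 1

Summary (fraction, with percent):

explained: PC1 0.5065 (50.65%), PC2 0.4286 (42.86%), PC3 0.0649 (6.49%);  cumulative: 0.5065, 0.9351, 1


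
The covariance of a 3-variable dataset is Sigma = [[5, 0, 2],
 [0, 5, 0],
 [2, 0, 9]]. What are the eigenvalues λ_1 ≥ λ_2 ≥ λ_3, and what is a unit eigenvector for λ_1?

Step 1 — characteristic polynomial p(λ) = det(λI - Sigma) = λ³ - tr·λ² + c_1·λ - det, where tr = trace, c_1 = sum of the principal 2×2 minors, det = det(Sigma):
  tr = 5 + 5 + 9 = 19,
  c_1 = (5·5 - (0)²) + (5·9 - (2)²) + (5·9 - (0)²) = 25 + 41 + 45 = 111,
  det = 5·(5·9 - (0)²) - (0)·((0)·9 - (0)·(2)) + (2)·((0)·(0) - 5·(2)) = 5·(45) - (0)·(0) + (2)·(-10) = 205.
  So p(λ) = λ³ - 19λ² + 111λ - 205.
Step 2 — look for an integer root (rational root theorem: any rational root is an integer divisor of 205). Testing λ = 5:
  p(5) = 125 - 475 + 555 - 205 = 0  ✓
  Dividing out (λ - 5): p(λ) = (λ - 5)(λ² - 14λ + 41).
Step 3 — remaining eigenvalues from the quadratic λ² - 14λ + 41 = 0:
  Δ = 14² - 4·41 = 196 - 164 = 32,  λ = (14 ± √32)/2 = (14 ± 5.6569)/2 ≈ 9.8284 or 4.1716.
  Sorted: λ_1 = 9.8284,  λ_2 = 5,  λ_3 = 4.1716  (check: sum = 19 = tr ✓).

Step 4 — unit eigenvector for λ_1 ≈ 9.8284: v spans the null space of (Sigma - λ_1 I), whose rows are
  r_1 = (-4.8284, 0, 2),  r_2 = (0, -4.8284, 0),  r_3 = (2, 0, -0.8284).
  v is orthogonal to every row, so take v ∝ r_1 × r_2 = ((0)·(0) - (2)·(-4.8284), (2)·(0) - (-4.8284)·(0), (-4.8284)·(-4.8284) - (0)·(0)) ≈ (9.6569, 0, 23.3137).
  Let u = (9.6569, 0, 23.3137).
  ||u|| = √((9.6569)² + (0)² + (23.3137)²) = √(636.7838) ≈ 25.2346,  v_1 = u/||u|| ≈ (0.3827, 0, 0.9239) (||v_1|| = 1).

λ_1 = 9.8284,  λ_2 = 5,  λ_3 = 4.1716;  v_1 ≈ (0.3827, 0, 0.9239)


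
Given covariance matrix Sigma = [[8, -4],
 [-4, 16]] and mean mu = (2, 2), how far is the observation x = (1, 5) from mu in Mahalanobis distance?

Step 1 — centre the observation: (x - mu) = (-1, 3).

Step 2 — invert Sigma. det(Sigma) = 8·16 - (-4)² = 112.
  Sigma^{-1} = (1/det) · [[d, -b], [-b, a]] = [[0.1429, 0.0357],
 [0.0357, 0.0714]].

Step 3 — form the quadratic (x - mu)^T · Sigma^{-1} · (x - mu):
  Sigma^{-1} · (x - mu) = (-0.0357, 0.1786).
  (x - mu)^T · [Sigma^{-1} · (x - mu)] = (-1)·(-0.0357) + (3)·(0.1786) = 0.5714.

Step 4 — take square root: d = √(0.5714) ≈ 0.7559.

d(x, mu) = √(0.5714) ≈ 0.7559


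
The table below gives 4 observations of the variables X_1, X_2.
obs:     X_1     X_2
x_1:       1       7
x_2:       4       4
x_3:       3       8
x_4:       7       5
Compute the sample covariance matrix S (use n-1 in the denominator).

Step 1 — column means:
  mean(X_1) = (1 + 4 + 3 + 7) / 4 = 15/4 = 3.75
  mean(X_2) = (7 + 4 + 8 + 5) / 4 = 24/4 = 6

Step 2 — sample covariance S[i,j] = (1/(n-1)) · Σ_k (x_{k,i} - mean_i) · (x_{k,j} - mean_j), with n-1 = 3.
  S[X_1,X_1] = ((-2.75)·(-2.75) + (0.25)·(0.25) + (-0.75)·(-0.75) + (3.25)·(3.25)) / 3 = 18.75/3 = 6.25
  S[X_1,X_2] = ((-2.75)·(1) + (0.25)·(-2) + (-0.75)·(2) + (3.25)·(-1)) / 3 = -8/3 = -2.6667
  S[X_2,X_2] = ((1)·(1) + (-2)·(-2) + (2)·(2) + (-1)·(-1)) / 3 = 10/3 = 3.3333

S is symmetric (S[j,i] = S[i,j]). Assembling:

S = [[6.25, -2.6667],
 [-2.6667, 3.3333]]


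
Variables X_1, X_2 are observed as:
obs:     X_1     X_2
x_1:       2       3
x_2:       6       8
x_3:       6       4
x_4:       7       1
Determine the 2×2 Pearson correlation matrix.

Step 1 — column means:
  mean(X_1) = (2 + 6 + 6 + 7) / 4 = 21/4 = 5.25
  mean(X_2) = (3 + 8 + 4 + 1) / 4 = 16/4 = 4

Step 2 — sample variances and covariances s[i,j] = (1/(n-1)) · Σ_k (x_{k,i} - mean_i) · (x_{k,j} - mean_j), with n-1 = 3:
  s[X_1,X_1] = ((-3.25)·(-3.25) + (0.75)·(0.75) + (0.75)·(0.75) + (1.75)·(1.75)) / 3 = 14.75/3 = 4.9167
  s[X_1,X_2] = ((-3.25)·(-1) + (0.75)·(4) + (0.75)·(0) + (1.75)·(-3)) / 3 = 1/3 = 0.3333
  s[X_2,X_2] = ((-1)·(-1) + (4)·(4) + (0)·(0) + (-3)·(-3)) / 3 = 26/3 = 8.6667
  Sample standard deviations s_i = √(s[i,i]):
  s(X_1) = √(4.9167) = 2.2174
  s(X_2) = √(8.6667) = 2.9439

Step 3 — r_{ij} = s_{ij} / (s_i · s_j):
  r[X_1,X_1] = 1 (diagonal).
  r[X_1,X_2] = 0.3333 / (2.2174 · 2.9439) = 0.3333 / 6.5277 = 0.0511
  r[X_2,X_2] = 1 (diagonal).

R is symmetric with unit diagonal. Assembling:

R = [[1, 0.0511],
 [0.0511, 1]]


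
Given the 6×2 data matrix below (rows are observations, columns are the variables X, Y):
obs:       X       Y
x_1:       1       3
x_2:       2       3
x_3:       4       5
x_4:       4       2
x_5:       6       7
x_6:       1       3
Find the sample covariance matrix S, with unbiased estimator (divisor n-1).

Step 1 — column means:
  mean(X) = (1 + 2 + 4 + 4 + 6 + 1) / 6 = 18/6 = 3
  mean(Y) = (3 + 3 + 5 + 2 + 7 + 3) / 6 = 23/6 = 3.8333

Step 2 — sample covariance S[i,j] = (1/(n-1)) · Σ_k (x_{k,i} - mean_i) · (x_{k,j} - mean_j), with n-1 = 5.
  S[X,X] = ((-2)·(-2) + (-1)·(-1) + (1)·(1) + (1)·(1) + (3)·(3) + (-2)·(-2)) / 5 = 20/5 = 4
  S[X,Y] = ((-2)·(-0.8333) + (-1)·(-0.8333) + (1)·(1.1667) + (1)·(-1.8333) + (3)·(3.1667) + (-2)·(-0.8333)) / 5 = 13/5 = 2.6
  S[Y,Y] = ((-0.8333)·(-0.8333) + (-0.8333)·(-0.8333) + (1.1667)·(1.1667) + (-1.8333)·(-1.8333) + (3.1667)·(3.1667) + (-0.8333)·(-0.8333)) / 5 = 16.8333/5 = 3.3667

S is symmetric (S[j,i] = S[i,j]). Assembling:

S = [[4, 2.6],
 [2.6, 3.3667]]


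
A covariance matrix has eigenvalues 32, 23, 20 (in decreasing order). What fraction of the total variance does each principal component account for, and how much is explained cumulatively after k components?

Step 1 — total variance = trace(Sigma) = Σ λ_i = 32 + 23 + 20 = 75.

Step 2 — fraction explained by component i = λ_i / Σ λ:
  PC1: 32/75 = 0.4267
  PC2: 23/75 = 0.3067
  PC3: 20/75 = 0.2667

Step 3 — cumulative fraction after k components = (λ_1 + ... + λ_k) / Σ λ:
  k = 1: 32/75 = 0.4267
  k = 2: (32 + 23)/75 = 55/75 = 0.7333
  k = 3: (32 + 23 + 20)/75 = 75/75 = 1

Summary (fraction, with percent):

explained: PC1 0.4267 (42.67%), PC2 0.3067 (30.67%), PC3 0.2667 (26.67%);  cumulative: 0.4267, 0.7333, 1


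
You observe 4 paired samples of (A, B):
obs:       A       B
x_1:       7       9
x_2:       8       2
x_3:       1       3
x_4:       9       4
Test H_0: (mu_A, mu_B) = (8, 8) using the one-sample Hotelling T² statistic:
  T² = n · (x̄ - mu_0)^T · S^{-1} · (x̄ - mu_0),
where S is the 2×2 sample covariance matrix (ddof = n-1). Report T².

Step 1 — sample mean vector:
  mean(A) = (7 + 8 + 1 + 9) / 4 = 25/4 = 6.25
  mean(B) = (9 + 2 + 3 + 4) / 4 = 18/4 = 4.5
  x̄ = (6.25, 4.5),  deviation x̄ - mu_0 = (6.25, 4.5) - (8, 8) = (-1.75, -3.5).

Step 2 — sample covariance matrix, S[i,j] = (1/(n-1)) · Σ_k (x_{k,i} - mean_i) · (x_{k,j} - mean_j), divisor n-1 = 3:
  S[A,A] = ((0.75)·(0.75) + (1.75)·(1.75) + (-5.25)·(-5.25) + (2.75)·(2.75)) / 3 = 38.75/3 = 12.9167
  S[A,B] = ((0.75)·(4.5) + (1.75)·(-2.5) + (-5.25)·(-1.5) + (2.75)·(-0.5)) / 3 = 5.5/3 = 1.8333
  S[B,B] = ((4.5)·(4.5) + (-2.5)·(-2.5) + (-1.5)·(-1.5) + (-0.5)·(-0.5)) / 3 = 29/3 = 9.6667
  S = [[12.9167, 1.8333],
 [1.8333, 9.6667]].

Step 3 — invert S. det(S) = 12.9167·9.6667 - (1.8333)² = 121.5.
  S^{-1} = (1/det) · [[d, -b], [-b, a]] = [[0.0796, -0.0151],
 [-0.0151, 0.1063]].

Step 4 — quadratic form (x̄ - mu_0)^T · S^{-1} · (x̄ - mu_0):
  S^{-1} · (x̄ - mu_0) = (-0.0864, -0.3457),
  (x̄ - mu_0)^T · [...] = (-1.75)·(-0.0864) + (-3.5)·(-0.3457) = 1.3611.

Step 5 — scale by n: T² = 4 · 1.3611 = 5.4444.

T² ≈ 5.4444


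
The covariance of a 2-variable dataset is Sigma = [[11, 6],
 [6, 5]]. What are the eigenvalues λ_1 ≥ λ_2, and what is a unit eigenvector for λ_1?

Step 1 — characteristic polynomial of 2×2 Sigma:
  det(Sigma - λI) = λ² - trace · λ + det = 0.
  trace = 11 + 5 = 16, det = 11·5 - (6)² = 19.
Step 2 — discriminant:
  Δ = trace² - 4·det = 256 - 76 = 180.
Step 3 — eigenvalues:
  λ = (trace ± √Δ)/2 = (16 ± 13.4164)/2,
  λ_1 = 14.7082,  λ_2 = 1.2918.

Step 4 — unit eigenvector for λ_1: solve (Sigma - λ_1 I)v = 0. First row:
  (11 - 14.7082)·v_x + (6)·v_y = 0, i.e. (-3.7082)·v_x + (6)·v_y = 0,
  so v ∝ (b, λ_1 - a) = (6, 3.7082) = u.
  ||u|| = √((6)² + (3.7082)²) = √(49.7508) ≈ 7.0534,
  v_1 = u/||u|| ≈ (0.8507, 0.5257) (||v_1|| = 1).

λ_1 = 14.7082,  λ_2 = 1.2918;  v_1 ≈ (0.8507, 0.5257)


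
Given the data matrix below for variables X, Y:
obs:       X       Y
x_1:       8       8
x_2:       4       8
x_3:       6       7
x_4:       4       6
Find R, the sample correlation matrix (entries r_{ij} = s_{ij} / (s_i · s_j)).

Step 1 — column means:
  mean(X) = (8 + 4 + 6 + 4) / 4 = 22/4 = 5.5
  mean(Y) = (8 + 8 + 7 + 6) / 4 = 29/4 = 7.25

Step 2 — sample variances and covariances s[i,j] = (1/(n-1)) · Σ_k (x_{k,i} - mean_i) · (x_{k,j} - mean_j), with n-1 = 3:
  s[X,X] = ((2.5)·(2.5) + (-1.5)·(-1.5) + (0.5)·(0.5) + (-1.5)·(-1.5)) / 3 = 11/3 = 3.6667
  s[X,Y] = ((2.5)·(0.75) + (-1.5)·(0.75) + (0.5)·(-0.25) + (-1.5)·(-1.25)) / 3 = 2.5/3 = 0.8333
  s[Y,Y] = ((0.75)·(0.75) + (0.75)·(0.75) + (-0.25)·(-0.25) + (-1.25)·(-1.25)) / 3 = 2.75/3 = 0.9167
  Sample standard deviations s_i = √(s[i,i]):
  s(X) = √(3.6667) = 1.9149
  s(Y) = √(0.9167) = 0.9574

Step 3 — r_{ij} = s_{ij} / (s_i · s_j):
  r[X,X] = 1 (diagonal).
  r[X,Y] = 0.8333 / (1.9149 · 0.9574) = 0.8333 / 1.8333 = 0.4545
  r[Y,Y] = 1 (diagonal).

R is symmetric with unit diagonal. Assembling:

R = [[1, 0.4545],
 [0.4545, 1]]


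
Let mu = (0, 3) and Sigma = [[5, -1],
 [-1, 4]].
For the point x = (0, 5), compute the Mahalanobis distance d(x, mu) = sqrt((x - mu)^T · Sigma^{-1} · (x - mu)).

Step 1 — centre the observation: (x - mu) = (0, 2).

Step 2 — invert Sigma. det(Sigma) = 5·4 - (-1)² = 19.
  Sigma^{-1} = (1/det) · [[d, -b], [-b, a]] = [[0.2105, 0.0526],
 [0.0526, 0.2632]].

Step 3 — form the quadratic (x - mu)^T · Sigma^{-1} · (x - mu):
  Sigma^{-1} · (x - mu) = (0.1053, 0.5263).
  (x - mu)^T · [Sigma^{-1} · (x - mu)] = (0)·(0.1053) + (2)·(0.5263) = 1.0526.

Step 4 — take square root: d = √(1.0526) ≈ 1.026.

d(x, mu) = √(1.0526) ≈ 1.026


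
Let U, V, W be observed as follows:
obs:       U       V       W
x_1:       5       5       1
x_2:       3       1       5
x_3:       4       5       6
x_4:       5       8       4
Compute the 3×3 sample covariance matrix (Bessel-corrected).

Step 1 — column means:
  mean(U) = (5 + 3 + 4 + 5) / 4 = 17/4 = 4.25
  mean(V) = (5 + 1 + 5 + 8) / 4 = 19/4 = 4.75
  mean(W) = (1 + 5 + 6 + 4) / 4 = 16/4 = 4

Step 2 — sample covariance S[i,j] = (1/(n-1)) · Σ_k (x_{k,i} - mean_i) · (x_{k,j} - mean_j), with n-1 = 3.
  S[U,U] = ((0.75)·(0.75) + (-1.25)·(-1.25) + (-0.25)·(-0.25) + (0.75)·(0.75)) / 3 = 2.75/3 = 0.9167
  S[U,V] = ((0.75)·(0.25) + (-1.25)·(-3.75) + (-0.25)·(0.25) + (0.75)·(3.25)) / 3 = 7.25/3 = 2.4167
  S[U,W] = ((0.75)·(-3) + (-1.25)·(1) + (-0.25)·(2) + (0.75)·(0)) / 3 = -4/3 = -1.3333
  S[V,V] = ((0.25)·(0.25) + (-3.75)·(-3.75) + (0.25)·(0.25) + (3.25)·(3.25)) / 3 = 24.75/3 = 8.25
  S[V,W] = ((0.25)·(-3) + (-3.75)·(1) + (0.25)·(2) + (3.25)·(0)) / 3 = -4/3 = -1.3333
  S[W,W] = ((-3)·(-3) + (1)·(1) + (2)·(2) + (0)·(0)) / 3 = 14/3 = 4.6667

S is symmetric (S[j,i] = S[i,j]). Assembling:

S = [[0.9167, 2.4167, -1.3333],
 [2.4167, 8.25, -1.3333],
 [-1.3333, -1.3333, 4.6667]]


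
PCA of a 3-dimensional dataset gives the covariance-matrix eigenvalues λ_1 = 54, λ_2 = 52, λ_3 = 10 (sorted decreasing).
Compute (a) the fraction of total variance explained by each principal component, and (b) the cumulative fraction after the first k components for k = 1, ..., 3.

Step 1 — total variance = trace(Sigma) = Σ λ_i = 54 + 52 + 10 = 116.

Step 2 — fraction explained by component i = λ_i / Σ λ:
  PC1: 54/116 = 0.4655
  PC2: 52/116 = 0.4483
  PC3: 10/116 = 0.0862

Step 3 — cumulative fraction after k components = (λ_1 + ... + λ_k) / Σ λ:
  k = 1: 54/116 = 0.4655
  k = 2: (54 + 52)/116 = 106/116 = 0.9138
  k = 3: (54 + 52 + 10)/116 = 116/116 = 1

Summary (fraction, with percent):

explained: PC1 0.4655 (46.55%), PC2 0.4483 (44.83%), PC3 0.0862 (8.62%);  cumulative: 0.4655, 0.9138, 1


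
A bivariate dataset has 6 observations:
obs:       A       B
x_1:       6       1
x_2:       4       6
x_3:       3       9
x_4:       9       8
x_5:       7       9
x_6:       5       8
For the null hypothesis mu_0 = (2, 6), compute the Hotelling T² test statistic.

Step 1 — sample mean vector:
  mean(A) = (6 + 4 + 3 + 9 + 7 + 5) / 6 = 34/6 = 5.6667
  mean(B) = (1 + 6 + 9 + 8 + 9 + 8) / 6 = 41/6 = 6.8333
  x̄ = (5.6667, 6.8333),  deviation x̄ - mu_0 = (5.6667, 6.8333) - (2, 6) = (3.6667, 0.8333).

Step 2 — sample covariance matrix, S[i,j] = (1/(n-1)) · Σ_k (x_{k,i} - mean_i) · (x_{k,j} - mean_j), divisor n-1 = 5:
  S[A,A] = ((0.3333)·(0.3333) + (-1.6667)·(-1.6667) + (-2.6667)·(-2.6667) + (3.3333)·(3.3333) + (1.3333)·(1.3333) + (-0.6667)·(-0.6667)) / 5 = 23.3333/5 = 4.6667
  S[A,B] = ((0.3333)·(-5.8333) + (-1.6667)·(-0.8333) + (-2.6667)·(2.1667) + (3.3333)·(1.1667) + (1.3333)·(2.1667) + (-0.6667)·(1.1667)) / 5 = -0.3333/5 = -0.0667
  S[B,B] = ((-5.8333)·(-5.8333) + (-0.8333)·(-0.8333) + (2.1667)·(2.1667) + (1.1667)·(1.1667) + (2.1667)·(2.1667) + (1.1667)·(1.1667)) / 5 = 46.8333/5 = 9.3667
  S = [[4.6667, -0.0667],
 [-0.0667, 9.3667]].

Step 3 — invert S. det(S) = 4.6667·9.3667 - (-0.0667)² = 43.7067.
  S^{-1} = (1/det) · [[d, -b], [-b, a]] = [[0.2143, 0.0015],
 [0.0015, 0.1068]].

Step 4 — quadratic form (x̄ - mu_0)^T · S^{-1} · (x̄ - mu_0):
  S^{-1} · (x̄ - mu_0) = (0.7871, 0.0946),
  (x̄ - mu_0)^T · [...] = (3.6667)·(0.7871) + (0.8333)·(0.0946) = 2.9647.

Step 5 — scale by n: T² = 6 · 2.9647 = 17.7883.

T² ≈ 17.7883


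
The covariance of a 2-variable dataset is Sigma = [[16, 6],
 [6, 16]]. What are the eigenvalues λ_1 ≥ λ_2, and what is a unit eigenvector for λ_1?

Step 1 — characteristic polynomial of 2×2 Sigma:
  det(Sigma - λI) = λ² - trace · λ + det = 0.
  trace = 16 + 16 = 32, det = 16·16 - (6)² = 220.
Step 2 — discriminant:
  Δ = trace² - 4·det = 1024 - 880 = 144.
Step 3 — eigenvalues:
  λ = (trace ± √Δ)/2 = (32 ± 12)/2,
  λ_1 = 22,  λ_2 = 10.

Step 4 — unit eigenvector for λ_1: solve (Sigma - λ_1 I)v = 0. First row:
  (16 - 22)·v_x + (6)·v_y = 0, i.e. (-6)·v_x + (6)·v_y = 0,
  so v ∝ (b, λ_1 - a) = (6, 6) = u.
  ||u|| = √((6)² + (6)²) = √(72) ≈ 8.4853,
  v_1 = u/||u|| ≈ (0.7071, 0.7071) (||v_1|| = 1).

λ_1 = 22,  λ_2 = 10;  v_1 ≈ (0.7071, 0.7071)


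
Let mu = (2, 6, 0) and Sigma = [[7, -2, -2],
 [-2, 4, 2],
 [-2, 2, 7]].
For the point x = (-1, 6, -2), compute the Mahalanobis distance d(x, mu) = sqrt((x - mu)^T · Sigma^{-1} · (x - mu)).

Step 1 — centre the observation: (x - mu) = (-3, 0, -2).

Step 2 — invert Sigma (cofactor / det for 3×3, or solve directly):
  Sigma^{-1} = [[0.1714, 0.0714, 0.0286],
 [0.0714, 0.3214, -0.0714],
 [0.0286, -0.0714, 0.1714]].

Step 3 — form the quadratic (x - mu)^T · Sigma^{-1} · (x - mu):
  Sigma^{-1} · (x - mu) = (-0.5714, -0.0714, -0.4286).
  (x - mu)^T · [Sigma^{-1} · (x - mu)] = (-3)·(-0.5714) + (0)·(-0.0714) + (-2)·(-0.4286) = 2.5714.

Step 4 — take square root: d = √(2.5714) ≈ 1.6036.

d(x, mu) = √(2.5714) ≈ 1.6036


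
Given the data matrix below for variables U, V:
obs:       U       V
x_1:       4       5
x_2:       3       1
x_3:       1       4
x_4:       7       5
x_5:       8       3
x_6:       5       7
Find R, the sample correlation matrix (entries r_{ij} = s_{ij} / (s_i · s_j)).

Step 1 — column means:
  mean(U) = (4 + 3 + 1 + 7 + 8 + 5) / 6 = 28/6 = 4.6667
  mean(V) = (5 + 1 + 4 + 5 + 3 + 7) / 6 = 25/6 = 4.1667

Step 2 — sample variances and covariances s[i,j] = (1/(n-1)) · Σ_k (x_{k,i} - mean_i) · (x_{k,j} - mean_j), with n-1 = 5:
  s[U,U] = ((-0.6667)·(-0.6667) + (-1.6667)·(-1.6667) + (-3.6667)·(-3.6667) + (2.3333)·(2.3333) + (3.3333)·(3.3333) + (0.3333)·(0.3333)) / 5 = 33.3333/5 = 6.6667
  s[U,V] = ((-0.6667)·(0.8333) + (-1.6667)·(-3.1667) + (-3.6667)·(-0.1667) + (2.3333)·(0.8333) + (3.3333)·(-1.1667) + (0.3333)·(2.8333)) / 5 = 4.3333/5 = 0.8667
  s[V,V] = ((0.8333)·(0.8333) + (-3.1667)·(-3.1667) + (-0.1667)·(-0.1667) + (0.8333)·(0.8333) + (-1.1667)·(-1.1667) + (2.8333)·(2.8333)) / 5 = 20.8333/5 = 4.1667
  Sample standard deviations s_i = √(s[i,i]):
  s(U) = √(6.6667) = 2.582
  s(V) = √(4.1667) = 2.0412

Step 3 — r_{ij} = s_{ij} / (s_i · s_j):
  r[U,U] = 1 (diagonal).
  r[U,V] = 0.8667 / (2.582 · 2.0412) = 0.8667 / 5.2705 = 0.1644
  r[V,V] = 1 (diagonal).

R is symmetric with unit diagonal. Assembling:

R = [[1, 0.1644],
 [0.1644, 1]]


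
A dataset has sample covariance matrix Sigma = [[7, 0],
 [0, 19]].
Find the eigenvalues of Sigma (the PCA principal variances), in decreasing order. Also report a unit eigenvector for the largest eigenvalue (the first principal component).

Step 1 — characteristic polynomial of 2×2 Sigma:
  det(Sigma - λI) = λ² - trace · λ + det = 0.
  trace = 7 + 19 = 26, det = 7·19 - (0)² = 133.
Step 2 — discriminant:
  Δ = trace² - 4·det = 676 - 532 = 144.
Step 3 — eigenvalues:
  λ = (trace ± √Δ)/2 = (26 ± 12)/2,
  λ_1 = 19,  λ_2 = 7.

Step 4 — unit eigenvector for λ_1: Sigma is diagonal, so its eigenvectors are the coordinate axes. λ_1 = 19 is the diagonal entry on the second coordinate axis, hence
  v_1 = (0, 1) (||v_1|| = 1).

λ_1 = 19,  λ_2 = 7;  v_1 ≈ (0, 1)


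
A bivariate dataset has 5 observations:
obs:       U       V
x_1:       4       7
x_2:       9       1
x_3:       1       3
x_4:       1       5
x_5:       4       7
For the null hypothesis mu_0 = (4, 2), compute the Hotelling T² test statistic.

Step 1 — sample mean vector:
  mean(U) = (4 + 9 + 1 + 1 + 4) / 5 = 19/5 = 3.8
  mean(V) = (7 + 1 + 3 + 5 + 7) / 5 = 23/5 = 4.6
  x̄ = (3.8, 4.6),  deviation x̄ - mu_0 = (3.8, 4.6) - (4, 2) = (-0.2, 2.6).

Step 2 — sample covariance matrix, S[i,j] = (1/(n-1)) · Σ_k (x_{k,i} - mean_i) · (x_{k,j} - mean_j), divisor n-1 = 4:
  S[U,U] = ((0.2)·(0.2) + (5.2)·(5.2) + (-2.8)·(-2.8) + (-2.8)·(-2.8) + (0.2)·(0.2)) / 4 = 42.8/4 = 10.7
  S[U,V] = ((0.2)·(2.4) + (5.2)·(-3.6) + (-2.8)·(-1.6) + (-2.8)·(0.4) + (0.2)·(2.4)) / 4 = -14.4/4 = -3.6
  S[V,V] = ((2.4)·(2.4) + (-3.6)·(-3.6) + (-1.6)·(-1.6) + (0.4)·(0.4) + (2.4)·(2.4)) / 4 = 27.2/4 = 6.8
  S = [[10.7, -3.6],
 [-3.6, 6.8]].

Step 3 — invert S. det(S) = 10.7·6.8 - (-3.6)² = 59.8.
  S^{-1} = (1/det) · [[d, -b], [-b, a]] = [[0.1137, 0.0602],
 [0.0602, 0.1789]].

Step 4 — quadratic form (x̄ - mu_0)^T · S^{-1} · (x̄ - mu_0):
  S^{-1} · (x̄ - mu_0) = (0.1338, 0.4532),
  (x̄ - mu_0)^T · [...] = (-0.2)·(0.1338) + (2.6)·(0.4532) = 1.1515.

Step 5 — scale by n: T² = 5 · 1.1515 = 5.7575.

T² ≈ 5.7575


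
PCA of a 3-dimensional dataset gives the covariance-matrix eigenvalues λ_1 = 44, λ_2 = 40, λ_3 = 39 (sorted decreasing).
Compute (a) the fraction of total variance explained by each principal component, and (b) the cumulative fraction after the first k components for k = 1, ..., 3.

Step 1 — total variance = trace(Sigma) = Σ λ_i = 44 + 40 + 39 = 123.

Step 2 — fraction explained by component i = λ_i / Σ λ:
  PC1: 44/123 = 0.3577
  PC2: 40/123 = 0.3252
  PC3: 39/123 = 0.3171

Step 3 — cumulative fraction after k components = (λ_1 + ... + λ_k) / Σ λ:
  k = 1: 44/123 = 0.3577
  k = 2: (44 + 40)/123 = 84/123 = 0.6829
  k = 3: (44 + 40 + 39)/123 = 123/123 = 1

Summary (fraction, with percent):

explained: PC1 0.3577 (35.77%), PC2 0.3252 (32.52%), PC3 0.3171 (31.71%);  cumulative: 0.3577, 0.6829, 1


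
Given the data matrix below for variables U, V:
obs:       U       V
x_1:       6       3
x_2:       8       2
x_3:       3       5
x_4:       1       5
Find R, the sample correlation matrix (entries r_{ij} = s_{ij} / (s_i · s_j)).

Step 1 — column means:
  mean(U) = (6 + 8 + 3 + 1) / 4 = 18/4 = 4.5
  mean(V) = (3 + 2 + 5 + 5) / 4 = 15/4 = 3.75

Step 2 — sample variances and covariances s[i,j] = (1/(n-1)) · Σ_k (x_{k,i} - mean_i) · (x_{k,j} - mean_j), with n-1 = 3:
  s[U,U] = ((1.5)·(1.5) + (3.5)·(3.5) + (-1.5)·(-1.5) + (-3.5)·(-3.5)) / 3 = 29/3 = 9.6667
  s[U,V] = ((1.5)·(-0.75) + (3.5)·(-1.75) + (-1.5)·(1.25) + (-3.5)·(1.25)) / 3 = -13.5/3 = -4.5
  s[V,V] = ((-0.75)·(-0.75) + (-1.75)·(-1.75) + (1.25)·(1.25) + (1.25)·(1.25)) / 3 = 6.75/3 = 2.25
  Sample standard deviations s_i = √(s[i,i]):
  s(U) = √(9.6667) = 3.1091
  s(V) = √(2.25) = 1.5

Step 3 — r_{ij} = s_{ij} / (s_i · s_j):
  r[U,U] = 1 (diagonal).
  r[U,V] = -4.5 / (3.1091 · 1.5) = -4.5 / 4.6637 = -0.9649
  r[V,V] = 1 (diagonal).

R is symmetric with unit diagonal. Assembling:

R = [[1, -0.9649],
 [-0.9649, 1]]


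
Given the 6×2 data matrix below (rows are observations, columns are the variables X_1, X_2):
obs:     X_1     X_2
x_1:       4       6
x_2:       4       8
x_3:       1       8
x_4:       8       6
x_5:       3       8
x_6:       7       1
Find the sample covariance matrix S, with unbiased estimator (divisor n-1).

Step 1 — column means:
  mean(X_1) = (4 + 4 + 1 + 8 + 3 + 7) / 6 = 27/6 = 4.5
  mean(X_2) = (6 + 8 + 8 + 6 + 8 + 1) / 6 = 37/6 = 6.1667

Step 2 — sample covariance S[i,j] = (1/(n-1)) · Σ_k (x_{k,i} - mean_i) · (x_{k,j} - mean_j), with n-1 = 5.
  S[X_1,X_1] = ((-0.5)·(-0.5) + (-0.5)·(-0.5) + (-3.5)·(-3.5) + (3.5)·(3.5) + (-1.5)·(-1.5) + (2.5)·(2.5)) / 5 = 33.5/5 = 6.7
  S[X_1,X_2] = ((-0.5)·(-0.1667) + (-0.5)·(1.8333) + (-3.5)·(1.8333) + (3.5)·(-0.1667) + (-1.5)·(1.8333) + (2.5)·(-5.1667)) / 5 = -23.5/5 = -4.7
  S[X_2,X_2] = ((-0.1667)·(-0.1667) + (1.8333)·(1.8333) + (1.8333)·(1.8333) + (-0.1667)·(-0.1667) + (1.8333)·(1.8333) + (-5.1667)·(-5.1667)) / 5 = 36.8333/5 = 7.3667

S is symmetric (S[j,i] = S[i,j]). Assembling:

S = [[6.7, -4.7],
 [-4.7, 7.3667]]


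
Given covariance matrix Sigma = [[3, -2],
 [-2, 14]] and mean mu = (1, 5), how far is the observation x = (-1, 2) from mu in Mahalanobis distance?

Step 1 — centre the observation: (x - mu) = (-2, -3).

Step 2 — invert Sigma. det(Sigma) = 3·14 - (-2)² = 38.
  Sigma^{-1} = (1/det) · [[d, -b], [-b, a]] = [[0.3684, 0.0526],
 [0.0526, 0.0789]].

Step 3 — form the quadratic (x - mu)^T · Sigma^{-1} · (x - mu):
  Sigma^{-1} · (x - mu) = (-0.8947, -0.3421).
  (x - mu)^T · [Sigma^{-1} · (x - mu)] = (-2)·(-0.8947) + (-3)·(-0.3421) = 2.8158.

Step 4 — take square root: d = √(2.8158) ≈ 1.678.

d(x, mu) = √(2.8158) ≈ 1.678


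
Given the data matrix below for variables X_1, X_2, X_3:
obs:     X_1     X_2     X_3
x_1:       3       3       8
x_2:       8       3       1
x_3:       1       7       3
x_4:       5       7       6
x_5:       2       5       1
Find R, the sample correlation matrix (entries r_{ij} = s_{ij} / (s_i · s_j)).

Step 1 — column means:
  mean(X_1) = (3 + 8 + 1 + 5 + 2) / 5 = 19/5 = 3.8
  mean(X_2) = (3 + 3 + 7 + 7 + 5) / 5 = 25/5 = 5
  mean(X_3) = (8 + 1 + 3 + 6 + 1) / 5 = 19/5 = 3.8

Step 2 — sample variances and covariances s[i,j] = (1/(n-1)) · Σ_k (x_{k,i} - mean_i) · (x_{k,j} - mean_j), with n-1 = 4:
  s[X_1,X_1] = ((-0.8)·(-0.8) + (4.2)·(4.2) + (-2.8)·(-2.8) + (1.2)·(1.2) + (-1.8)·(-1.8)) / 4 = 30.8/4 = 7.7
  s[X_1,X_2] = ((-0.8)·(-2) + (4.2)·(-2) + (-2.8)·(2) + (1.2)·(2) + (-1.8)·(0)) / 4 = -10/4 = -2.5
  s[X_1,X_3] = ((-0.8)·(4.2) + (4.2)·(-2.8) + (-2.8)·(-0.8) + (1.2)·(2.2) + (-1.8)·(-2.8)) / 4 = -5.2/4 = -1.3
  s[X_2,X_2] = ((-2)·(-2) + (-2)·(-2) + (2)·(2) + (2)·(2) + (0)·(0)) / 4 = 16/4 = 4
  s[X_2,X_3] = ((-2)·(4.2) + (-2)·(-2.8) + (2)·(-0.8) + (2)·(2.2) + (0)·(-2.8)) / 4 = 0/4 = 0
  s[X_3,X_3] = ((4.2)·(4.2) + (-2.8)·(-2.8) + (-0.8)·(-0.8) + (2.2)·(2.2) + (-2.8)·(-2.8)) / 4 = 38.8/4 = 9.7
  Sample standard deviations s_i = √(s[i,i]):
  s(X_1) = √(7.7) = 2.7749
  s(X_2) = √(4) = 2
  s(X_3) = √(9.7) = 3.1145

Step 3 — r_{ij} = s_{ij} / (s_i · s_j):
  r[X_1,X_1] = 1 (diagonal).
  r[X_1,X_2] = -2.5 / (2.7749 · 2) = -2.5 / 5.5498 = -0.4505
  r[X_1,X_3] = -1.3 / (2.7749 · 3.1145) = -1.3 / 8.6423 = -0.1504
  r[X_2,X_2] = 1 (diagonal).
  r[X_2,X_3] = 0 / (2 · 3.1145) = 0 / 6.229 = 0
  r[X_3,X_3] = 1 (diagonal).

R is symmetric with unit diagonal. Assembling:

R = [[1, -0.4505, -0.1504],
 [-0.4505, 1, 0],
 [-0.1504, 0, 1]]


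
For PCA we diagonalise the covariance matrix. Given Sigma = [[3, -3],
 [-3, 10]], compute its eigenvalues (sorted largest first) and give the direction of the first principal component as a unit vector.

Step 1 — characteristic polynomial of 2×2 Sigma:
  det(Sigma - λI) = λ² - trace · λ + det = 0.
  trace = 3 + 10 = 13, det = 3·10 - (-3)² = 21.
Step 2 — discriminant:
  Δ = trace² - 4·det = 169 - 84 = 85.
Step 3 — eigenvalues:
  λ = (trace ± √Δ)/2 = (13 ± 9.2195)/2,
  λ_1 = 11.1098,  λ_2 = 1.8902.

Step 4 — unit eigenvector for λ_1: solve (Sigma - λ_1 I)v = 0. First row:
  (3 - 11.1098)·v_x + (-3)·v_y = 0, i.e. (-8.1098)·v_x + (-3)·v_y = 0,
  so v ∝ (b, λ_1 - a) = (-3, 8.1098); multiply by -1 so the first entry is positive: u = (3, -8.1098).
  ||u|| = √((3)² + (-8.1098)²) = √(74.7684) ≈ 8.6469,
  v_1 = u/||u|| ≈ (0.3469, -0.9379) (||v_1|| = 1).

λ_1 = 11.1098,  λ_2 = 1.8902;  v_1 ≈ (0.3469, -0.9379)
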